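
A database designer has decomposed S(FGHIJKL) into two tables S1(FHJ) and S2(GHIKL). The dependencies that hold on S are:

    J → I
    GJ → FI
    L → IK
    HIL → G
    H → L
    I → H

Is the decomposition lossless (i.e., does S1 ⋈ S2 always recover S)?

Yes

Common attributes: S1 ∩ S2 = {H}.
Closure of {H}: H → L applies, adding L; L → IK applies, adding IK; HIL → G applies, adding G. So (H)⁺ = {GHIKL}.
This closure contains every attribute of S2, so S1 ∩ S2 → S2. The join is lossless.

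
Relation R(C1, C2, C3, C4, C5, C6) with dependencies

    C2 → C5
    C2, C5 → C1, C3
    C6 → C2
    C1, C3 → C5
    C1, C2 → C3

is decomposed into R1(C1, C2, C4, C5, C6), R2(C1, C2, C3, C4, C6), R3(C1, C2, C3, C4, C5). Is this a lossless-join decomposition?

Yes

Chase test. Columns are C1, C2, C3, C4, C5, C6; row i has aⱼ where attribute j ∈ Ri, else bᵢⱼ.
Initial tableau (one row per fragment):
  row 1: a1 a2 b13 a4 a5 a6
  row 2: a1 a2 a3 a4 b25 a6
  row 3: a1 a2 a3 a4 a5 b36
Rows 1 and 2 agree on C2; apply C2→C5 and equate their C5 entries.
Rows 1 and 2 agree on C2, C5; apply C2, C5→C1, C3 and equate their C1, C3 entries.
Row 1 is now all distinguished symbols — the join is lossless.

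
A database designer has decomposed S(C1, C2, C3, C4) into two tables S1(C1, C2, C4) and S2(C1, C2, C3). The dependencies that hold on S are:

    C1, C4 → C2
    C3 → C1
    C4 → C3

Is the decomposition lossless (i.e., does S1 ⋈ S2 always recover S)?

Common attributes: S1 ∩ S2 = {C1, C2}.
No dependency enlarges {C1, C2}, so (C1, C2)⁺ = {C1, C2}.
The closure contains neither all of S1 = {C1, C2, C4} nor all of S2 = {C1, C2, C3}, so the common attributes are not a superkey of either fragment. The join is lossy.

No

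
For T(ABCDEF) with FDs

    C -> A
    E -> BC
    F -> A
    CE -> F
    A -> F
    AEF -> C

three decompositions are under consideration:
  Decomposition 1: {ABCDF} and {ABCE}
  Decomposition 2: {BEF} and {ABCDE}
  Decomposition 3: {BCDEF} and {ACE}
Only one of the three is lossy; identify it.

Decomposition 1: common = {ABC}, closure = {ABCF} → lossy.
Decomposition 2: common = {BE}, closure = {ABCEF} → lossless.
Decomposition 3: common = {CE}, closure = {ABCEF} → lossless.

Decomposition 1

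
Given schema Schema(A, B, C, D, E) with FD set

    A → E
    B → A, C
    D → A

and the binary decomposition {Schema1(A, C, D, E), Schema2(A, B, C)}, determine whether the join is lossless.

Common attributes: Schema1 ∩ Schema2 = {A, C}.
Closure of {A, C}: A → E applies, adding E. So (A, C)⁺ = {A, C, E}.
The closure contains neither all of Schema1 = {A, C, D, E} nor all of Schema2 = {A, B, C}, so the common attributes are not a superkey of either fragment. The join is lossy.

No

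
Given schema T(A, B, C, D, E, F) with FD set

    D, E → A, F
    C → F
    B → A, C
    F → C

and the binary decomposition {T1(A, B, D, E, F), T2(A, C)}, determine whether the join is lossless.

No

Common attributes: T1 ∩ T2 = {A}.
No dependency enlarges {A}, so (A)⁺ = {A}.
The closure contains neither all of T1 = {A, B, D, E, F} nor all of T2 = {A, C}, so the common attributes are not a superkey of either fragment. The join is lossy.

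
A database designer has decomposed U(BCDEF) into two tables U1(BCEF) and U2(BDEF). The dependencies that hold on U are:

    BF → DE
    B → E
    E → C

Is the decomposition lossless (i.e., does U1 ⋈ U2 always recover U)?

Common attributes: U1 ∩ U2 = {BEF}.
Closure of {BEF}: BF → DE applies, adding D; E → C applies, adding C. So (BEF)⁺ = {BCDEF}.
This closure contains every attribute of U1, so U1 ∩ U2 → U1. The join is lossless.

Yes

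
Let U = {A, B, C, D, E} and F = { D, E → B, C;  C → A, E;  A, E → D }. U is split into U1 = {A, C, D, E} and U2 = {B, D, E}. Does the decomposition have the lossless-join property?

Yes

Common attributes: U1 ∩ U2 = {D, E}.
Closure of {D, E}: D, E → B, C applies, adding B, C; C → A, E applies, adding A. So (D, E)⁺ = {A, B, C, D, E}.
This closure contains every attribute of U1, so U1 ∩ U2 → U1. The join is lossless.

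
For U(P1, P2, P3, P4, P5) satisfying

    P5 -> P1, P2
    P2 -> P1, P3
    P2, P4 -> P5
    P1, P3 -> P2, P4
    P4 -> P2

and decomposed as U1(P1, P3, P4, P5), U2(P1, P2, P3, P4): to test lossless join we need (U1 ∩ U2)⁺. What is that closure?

P1, P2, P3, P4, P5

U1 ∩ U2 = {P1, P3, P4}.
P1, P3 → P2, P4 applies, adding P2
P2, P4 → P5 applies, adding P5
Closure: {P1, P2, P3, P4, P5}.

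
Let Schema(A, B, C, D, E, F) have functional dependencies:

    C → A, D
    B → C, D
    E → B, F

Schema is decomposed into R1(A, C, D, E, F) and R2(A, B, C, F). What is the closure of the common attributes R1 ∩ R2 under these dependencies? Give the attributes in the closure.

R1 ∩ R2 = {A, C, F}.
C → A, D applies, adding D
Closure: {A, C, D, F}.

A, C, D, F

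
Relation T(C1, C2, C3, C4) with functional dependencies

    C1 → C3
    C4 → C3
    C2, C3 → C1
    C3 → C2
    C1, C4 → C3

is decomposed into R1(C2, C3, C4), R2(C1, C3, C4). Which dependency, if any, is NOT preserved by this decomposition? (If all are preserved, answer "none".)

C1 → C3 lies within R2.
C4 → C3 lies within R1.
C2, C3 → C1: restricted closure across fragments reaches C1.
C3 → C2 lies within R1.
C1, C4 → C3 lies within R2.
Every dependency is enforceable on the fragments, so the decomposition is dependency-preserving.

none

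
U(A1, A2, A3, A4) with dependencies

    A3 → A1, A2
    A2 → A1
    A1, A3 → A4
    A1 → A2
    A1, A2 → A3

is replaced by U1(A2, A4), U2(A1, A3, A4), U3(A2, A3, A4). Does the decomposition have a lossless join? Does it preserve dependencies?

lossless and dependency-preserving

Lossless test (chase): Rows 2 and 3 agree on A3; apply A3→A1, A2 and equate their A1, A2 entries. Rows 1 and 2 agree on A2; apply A2→A1 and equate their A1 entries. Rows 1 and 2 agree on A1, A2; apply A1, A2→A3 and equate their A3 entries. Row 1 is now all distinguished symbols — the join is lossless.
Dependency preservation: A3 → A1, A2; A2 → A1; A1 → A2; A1, A2 → A3 are not contained in any single fragment, but the restricted closure of each left-hand side across the fragments still reaches the right-hand side; the remaining FDs each lie inside some fragment. All dependencies are preserved.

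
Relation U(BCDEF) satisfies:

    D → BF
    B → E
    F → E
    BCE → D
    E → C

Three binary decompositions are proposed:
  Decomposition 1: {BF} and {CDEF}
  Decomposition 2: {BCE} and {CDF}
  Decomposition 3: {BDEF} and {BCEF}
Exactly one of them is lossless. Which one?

Decomposition 1: common = {F}, closure = {CEF} → lossy.
Decomposition 2: common = {C}, closure = {C} → lossy.
Decomposition 3: common = {BEF}, closure = {BCDEF} → lossless.

Decomposition 3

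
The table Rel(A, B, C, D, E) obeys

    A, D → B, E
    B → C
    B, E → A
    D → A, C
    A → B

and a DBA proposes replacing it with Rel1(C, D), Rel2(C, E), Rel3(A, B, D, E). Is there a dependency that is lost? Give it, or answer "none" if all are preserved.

B → C

Check B → C: no single fragment contains all of {B, C}, and the restricted closure of {B} across the fragments never reaches {C}.
A, D → B, E is preserved.
B, E → A is preserved.
D → A, C is preserved.
A → B is preserved.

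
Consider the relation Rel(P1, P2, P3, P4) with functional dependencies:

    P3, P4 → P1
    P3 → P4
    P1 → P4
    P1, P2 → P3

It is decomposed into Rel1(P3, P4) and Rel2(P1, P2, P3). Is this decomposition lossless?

Common attributes: Rel1 ∩ Rel2 = {P3}.
Closure of {P3}: P3 → P4 applies, adding P4; P3, P4 → P1 applies, adding P1. So (P3)⁺ = {P1, P3, P4}.
This closure contains every attribute of Rel1, so Rel1 ∩ Rel2 → Rel1. The join is lossless.

Yes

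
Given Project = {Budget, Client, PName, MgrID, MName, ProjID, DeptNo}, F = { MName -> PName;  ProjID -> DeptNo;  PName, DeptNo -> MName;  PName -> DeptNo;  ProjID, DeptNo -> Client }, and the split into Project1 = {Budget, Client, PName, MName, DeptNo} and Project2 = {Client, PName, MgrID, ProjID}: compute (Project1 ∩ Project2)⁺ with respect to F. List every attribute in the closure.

Project1 ∩ Project2 = {Client, PName}.
PName → DeptNo applies, adding DeptNo
PName, DeptNo → MName applies, adding MName
Closure: {Client, PName, MName, DeptNo}.

Client, PName, MName, DeptNo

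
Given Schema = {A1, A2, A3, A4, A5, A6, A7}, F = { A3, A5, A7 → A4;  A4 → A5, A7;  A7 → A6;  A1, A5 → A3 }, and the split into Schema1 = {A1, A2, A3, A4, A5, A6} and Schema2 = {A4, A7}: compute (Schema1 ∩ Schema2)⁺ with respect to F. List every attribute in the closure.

A4, A5, A6, A7

Schema1 ∩ Schema2 = {A4}.
A4 → A5, A7 applies, adding A5, A7
A7 → A6 applies, adding A6
Closure: {A4, A5, A6, A7}.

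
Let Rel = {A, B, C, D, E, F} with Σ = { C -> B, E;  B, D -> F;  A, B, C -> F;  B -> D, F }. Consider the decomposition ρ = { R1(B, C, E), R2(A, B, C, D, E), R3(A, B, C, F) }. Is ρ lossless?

Chase test. Columns are A, B, C, D, E, F; row i has aⱼ where attribute j ∈ Ri, else bᵢⱼ.
Initial tableau (one row per fragment):
  row 1: b11 a2 a3 b14 a5 b16
  row 2: a1 a2 a3 a4 a5 b26
  row 3: a1 a2 a3 b34 b35 a6
Rows 1 and 3 agree on C; apply C→B, E and equate their B, E entries.
Rows 2 and 3 agree on A, B, C; apply A, B, C→F and equate their F entries.
Rows 1 and 2 agree on B; apply B→D, F and equate their D, F entries.
Rows 1 and 3 agree on B; apply B→D, F and equate their D, F entries.
Row 2 is now all distinguished symbols — the join is lossless.

Yes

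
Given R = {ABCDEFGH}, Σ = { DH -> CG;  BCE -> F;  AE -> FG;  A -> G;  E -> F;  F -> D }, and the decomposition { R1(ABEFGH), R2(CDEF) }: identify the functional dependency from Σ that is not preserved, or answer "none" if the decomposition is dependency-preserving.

DH -> CG

Check DH → CG: no single fragment contains all of {CDGH}, and the restricted closure of {DH} across the fragments never reaches {CG}.
BCE → F is preserved.
AE → FG is preserved.
A → G is preserved.
E → F is preserved.
F → D is preserved.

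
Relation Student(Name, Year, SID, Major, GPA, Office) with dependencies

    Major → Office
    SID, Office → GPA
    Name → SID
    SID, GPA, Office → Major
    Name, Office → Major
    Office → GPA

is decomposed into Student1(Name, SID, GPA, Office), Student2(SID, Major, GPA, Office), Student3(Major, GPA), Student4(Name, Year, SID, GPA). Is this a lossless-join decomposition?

Chase test. Columns are Name, Year, SID, Major, GPA, Office; row i has aⱼ where attribute j ∈ Studenti, else bᵢⱼ.
Initial tableau (one row per fragment):
  row 1: a1 b12 a3 b14 a5 a6
  row 2: b21 b22 a3 a4 a5 a6
  row 3: b31 b32 b33 a4 a5 b36
  row 4: a1 a2 a3 b44 a5 b46
Rows 2 and 3 agree on Major; apply Major→Office and equate their Office entries.
Rows 1 and 2 agree on SID, GPA, Office; apply SID, GPA, Office→Major and equate their Major entries.
No row becomes fully distinguished — the join is lossy.

No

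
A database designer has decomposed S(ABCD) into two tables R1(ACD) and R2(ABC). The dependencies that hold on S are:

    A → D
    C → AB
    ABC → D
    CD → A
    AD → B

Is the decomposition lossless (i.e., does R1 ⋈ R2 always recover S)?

Common attributes: R1 ∩ R2 = {AC}.
Closure of {AC}: A → D applies, adding D; C → AB applies, adding B. So (AC)⁺ = {ABCD}.
This closure contains every attribute of R1, so R1 ∩ R2 → R1. The join is lossless.

Yes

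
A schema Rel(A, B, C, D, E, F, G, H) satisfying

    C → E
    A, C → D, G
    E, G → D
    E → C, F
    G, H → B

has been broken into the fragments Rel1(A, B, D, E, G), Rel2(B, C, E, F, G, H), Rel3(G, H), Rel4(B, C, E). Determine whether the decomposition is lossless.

No

Chase test. Columns are A, B, C, D, E, F, G, H; row i has aⱼ where attribute j ∈ Reli, else bᵢⱼ.
Initial tableau (one row per fragment):
  row 1: a1 a2 b13 a4 a5 b16 a7 b18
  row 2: b21 a2 a3 b24 a5 a6 a7 a8
  row 3: b31 b32 b33 b34 b35 b36 a7 a8
  row 4: b41 a2 a3 b44 a5 b46 b47 b48
Rows 1 and 2 agree on E, G; apply E, G→D and equate their D entries.
Rows 1 and 2 agree on E; apply E→C, F and equate their C, F entries.
Rows 1 and 4 agree on E; apply E→C, F and equate their C, F entries.
Rows 2 and 3 agree on G, H; apply G, H→B and equate their B entries.
No row becomes fully distinguished — the join is lossy.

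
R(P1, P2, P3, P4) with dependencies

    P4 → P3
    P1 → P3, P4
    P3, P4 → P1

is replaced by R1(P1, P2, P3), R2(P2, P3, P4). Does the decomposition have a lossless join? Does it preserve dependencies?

lossy and not dependency-preserving

Lossless test: (P2, P3)⁺ = {P2, P3}, which is a superkey of neither fragment — lossy.
Dependency preservation: the restricted closure of {P1} across the fragments never reaches {P3, P4}, so P1 → P3, P4 cannot be enforced without a join — not preserved.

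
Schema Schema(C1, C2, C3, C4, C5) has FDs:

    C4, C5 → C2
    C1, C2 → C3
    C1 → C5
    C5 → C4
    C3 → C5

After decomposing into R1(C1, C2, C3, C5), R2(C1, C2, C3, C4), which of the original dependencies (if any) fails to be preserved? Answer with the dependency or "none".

C5 → C4

Check C5 → C4: no single fragment contains all of {C4, C5}, and the restricted closure of {C5} across the fragments never reaches {C4}.
C4, C5 → C2 is preserved.
C1, C2 → C3 is preserved.
C1 → C5 is preserved.
C3 → C5 is preserved.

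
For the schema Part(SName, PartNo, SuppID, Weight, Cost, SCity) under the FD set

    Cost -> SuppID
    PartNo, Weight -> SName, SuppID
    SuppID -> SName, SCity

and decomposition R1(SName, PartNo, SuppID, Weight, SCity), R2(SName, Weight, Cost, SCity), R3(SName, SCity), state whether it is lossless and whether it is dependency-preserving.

lossy and not dependency-preserving

Lossless test (chase): applying each FD to every pair of rows produces no changes in the tableau, so no row becomes fully distinguished — the join is lossy.
Dependency preservation: the restricted closure of {Cost} across the fragments never reaches {SuppID}, so Cost → SuppID cannot be enforced without a join — not preserved.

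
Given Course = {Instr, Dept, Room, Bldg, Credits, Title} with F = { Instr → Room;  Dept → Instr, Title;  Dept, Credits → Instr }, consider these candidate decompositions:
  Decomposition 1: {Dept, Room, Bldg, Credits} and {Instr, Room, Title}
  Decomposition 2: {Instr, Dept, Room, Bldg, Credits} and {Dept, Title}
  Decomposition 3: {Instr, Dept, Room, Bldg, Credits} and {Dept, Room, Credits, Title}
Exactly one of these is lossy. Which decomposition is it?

Decomposition 1: common = {Room}, closure = {Room} → lossy.
Decomposition 2: common = {Dept}, closure = {Instr, Dept, Room, Title} → lossless.
Decomposition 3: common = {Dept, Room, Credits}, closure = {Instr, Dept, Room, Credits, Title} → lossless.

Decomposition 1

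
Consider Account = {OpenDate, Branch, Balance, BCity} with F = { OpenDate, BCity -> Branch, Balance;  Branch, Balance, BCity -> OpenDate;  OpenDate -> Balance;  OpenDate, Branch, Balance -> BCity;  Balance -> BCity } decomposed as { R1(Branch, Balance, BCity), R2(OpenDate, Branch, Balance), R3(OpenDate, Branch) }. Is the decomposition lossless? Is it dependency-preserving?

Lossless test (chase): Rows 2 and 3 agree on OpenDate; apply OpenDate→Balance and equate their Balance entries. Rows 2 and 3 agree on OpenDate, Branch, Balance; apply OpenDate, Branch, Balance→BCity and equate their BCity entries. Rows 1 and 2 agree on Balance; apply Balance→BCity and equate their BCity entries. Rows 1 and 2 agree on Branch, Balance, BCity; apply Branch, Balance, BCity→OpenDate and equate their OpenDate entries. Row 1 is now all distinguished symbols — the join is lossless.
Dependency preservation: OpenDate, BCity → Branch, Balance; Branch, Balance, BCity → OpenDate; OpenDate, Branch, Balance → BCity are not contained in any single fragment, but the restricted closure of each left-hand side across the fragments still reaches the right-hand side; the remaining FDs each lie inside some fragment. All dependencies are preserved.

lossless and dependency-preserving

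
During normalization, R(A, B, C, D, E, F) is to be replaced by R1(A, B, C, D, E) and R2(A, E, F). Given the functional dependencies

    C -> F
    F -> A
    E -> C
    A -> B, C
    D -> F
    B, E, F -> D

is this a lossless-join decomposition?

Yes

Common attributes: R1 ∩ R2 = {A, E}.
Closure of {A, E}: E → C applies, adding C; A → B, C applies, adding B; C → F applies, adding F; B, E, F → D applies, adding D. So (A, E)⁺ = {A, B, C, D, E, F}.
This closure contains every attribute of R1, so R1 ∩ R2 → R1. The join is lossless.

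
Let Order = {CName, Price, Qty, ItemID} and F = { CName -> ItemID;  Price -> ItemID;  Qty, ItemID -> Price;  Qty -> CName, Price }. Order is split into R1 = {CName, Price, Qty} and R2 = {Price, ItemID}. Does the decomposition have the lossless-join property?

Common attributes: R1 ∩ R2 = {Price}.
Closure of {Price}: Price → ItemID applies, adding ItemID. So (Price)⁺ = {Price, ItemID}.
This closure contains every attribute of R2, so R1 ∩ R2 → R2. The join is lossless.

Yes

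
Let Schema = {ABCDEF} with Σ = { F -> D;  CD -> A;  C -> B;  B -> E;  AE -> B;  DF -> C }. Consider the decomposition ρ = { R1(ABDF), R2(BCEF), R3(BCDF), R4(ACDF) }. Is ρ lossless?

Chase test. Columns are ABCDEF; row i has aⱼ where attribute j ∈ Ri, else bᵢⱼ.
Initial tableau (one row per fragment):
  row 1: a1 a2 b13 a4 b15 a6
  row 2: b21 a2 a3 b24 a5 a6
  row 3: b31 a2 a3 a4 b35 a6
  row 4: a1 b42 a3 a4 b45 a6
Rows 1 and 2 agree on F; apply F→D and equate their D entries.
Rows 2 and 3 agree on CD; apply CD→A and equate their A entries.
Rows 2 and 4 agree on CD; apply CD→A and equate their A entries.
Rows 2 and 4 agree on C; apply C→B and equate their B entries.
Rows 1 and 2 agree on B; apply B→E and equate their E entries.
Rows 1 and 3 agree on B; apply B→E and equate their E entries.
Rows 1 and 4 agree on B; apply B→E and equate their E entries.
Rows 1 and 2 agree on DF; apply DF→C and equate their C entries.
Row 1 is now all distinguished symbols — the join is lossless.

Yes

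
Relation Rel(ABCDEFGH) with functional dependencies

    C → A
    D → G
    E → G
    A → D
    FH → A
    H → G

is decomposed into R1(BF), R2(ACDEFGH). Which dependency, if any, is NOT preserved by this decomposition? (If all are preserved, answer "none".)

none

C → A lies within R2.
D → G lies within R2.
E → G lies within R2.
A → D lies within R2.
FH → A lies within R2.
H → G lies within R2.
Every dependency is enforceable on the fragments, so the decomposition is dependency-preserving.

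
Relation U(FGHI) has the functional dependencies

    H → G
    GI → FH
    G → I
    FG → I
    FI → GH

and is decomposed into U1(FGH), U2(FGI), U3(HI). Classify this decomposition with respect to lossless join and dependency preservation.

lossless and dependency-preserving

Lossless test (chase): Rows 1 and 3 agree on H; apply H→G and equate their G entries. Rows 2 and 3 agree on GI; apply GI→FH and equate their FH entries. Rows 1 and 2 agree on G; apply G→I and equate their I entries. Row 1 is now all distinguished symbols — the join is lossless.
Dependency preservation: GI → FH; FI → GH are not contained in any single fragment, but the restricted closure of each left-hand side across the fragments still reaches the right-hand side; the remaining FDs each lie inside some fragment. All dependencies are preserved.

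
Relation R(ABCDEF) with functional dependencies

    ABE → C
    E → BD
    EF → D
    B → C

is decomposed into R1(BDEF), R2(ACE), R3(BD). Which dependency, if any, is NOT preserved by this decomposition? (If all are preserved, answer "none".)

B → C

Check B → C: no single fragment contains all of {BC}, and the restricted closure of {B} across the fragments never reaches {C}.
ABE → C is preserved.
E → BD is preserved.
EF → D is preserved.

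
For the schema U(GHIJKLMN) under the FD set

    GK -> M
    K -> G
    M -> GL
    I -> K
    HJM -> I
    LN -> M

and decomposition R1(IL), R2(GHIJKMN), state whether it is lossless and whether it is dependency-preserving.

lossless but not dependency-preserving

Lossless test: (I)⁺ = {GIKLM}, which contains all of one fragment — lossless.
Dependency preservation: the restricted closure of {M} across the fragments never reaches {GL}, so M → GL cannot be enforced without a join — not preserved.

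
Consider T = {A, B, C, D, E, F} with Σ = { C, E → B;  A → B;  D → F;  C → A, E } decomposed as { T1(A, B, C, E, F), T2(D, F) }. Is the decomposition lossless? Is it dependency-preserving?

Lossless test: (F)⁺ = {F}, which is a superkey of neither fragment — lossy.
Dependency preservation: every FD's attributes lie within a single fragment, so each can be enforced locally — preserved.

lossy but dependency-preserving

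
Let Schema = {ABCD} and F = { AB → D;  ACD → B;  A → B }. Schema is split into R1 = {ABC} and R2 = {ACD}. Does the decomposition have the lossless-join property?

Yes

Common attributes: R1 ∩ R2 = {AC}.
Closure of {AC}: A → B applies, adding B; AB → D applies, adding D. So (AC)⁺ = {ABCD}.
This closure contains every attribute of R1, so R1 ∩ R2 → R1. The join is lossless.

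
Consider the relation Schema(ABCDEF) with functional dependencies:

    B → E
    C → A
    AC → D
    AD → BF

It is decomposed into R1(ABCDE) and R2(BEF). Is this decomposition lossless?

No

Common attributes: R1 ∩ R2 = {BE}.
No dependency enlarges {BE}, so (BE)⁺ = {BE}.
The closure contains neither all of R1 = {ABCDE} nor all of R2 = {BEF}, so the common attributes are not a superkey of either fragment. The join is lossy.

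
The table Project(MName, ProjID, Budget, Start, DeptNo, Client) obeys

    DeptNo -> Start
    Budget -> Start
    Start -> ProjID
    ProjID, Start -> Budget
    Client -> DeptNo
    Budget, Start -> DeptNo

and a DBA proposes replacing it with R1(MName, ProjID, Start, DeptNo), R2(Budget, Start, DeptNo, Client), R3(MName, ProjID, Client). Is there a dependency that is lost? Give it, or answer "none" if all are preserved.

none

DeptNo → Start lies within R1.
Budget → Start lies within R2.
Start → ProjID lies within R1.
ProjID, Start → Budget: restricted closure across fragments reaches Budget.
Client → DeptNo lies within R2.
Budget, Start → DeptNo lies within R2.
Every dependency is enforceable on the fragments, so the decomposition is dependency-preserving.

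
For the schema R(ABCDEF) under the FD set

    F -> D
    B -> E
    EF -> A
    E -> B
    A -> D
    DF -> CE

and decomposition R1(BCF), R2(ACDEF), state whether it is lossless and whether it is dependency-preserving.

Lossless test: (CF)⁺ = {ABCDEF}, which contains all of one fragment — lossless.
Dependency preservation: the restricted closure of {B} across the fragments never reaches {E}, so B → E cannot be enforced without a join — not preserved.

lossless but not dependency-preserving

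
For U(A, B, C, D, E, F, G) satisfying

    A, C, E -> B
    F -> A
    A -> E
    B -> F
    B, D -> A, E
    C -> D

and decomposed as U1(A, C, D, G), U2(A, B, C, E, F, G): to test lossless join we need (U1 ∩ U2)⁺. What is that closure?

U1 ∩ U2 = {A, C, G}.
A → E applies, adding E
C → D applies, adding D
A, C, E → B applies, adding B
B → F applies, adding F
Closure: {A, B, C, D, E, F, G}.

A, B, C, D, E, F, G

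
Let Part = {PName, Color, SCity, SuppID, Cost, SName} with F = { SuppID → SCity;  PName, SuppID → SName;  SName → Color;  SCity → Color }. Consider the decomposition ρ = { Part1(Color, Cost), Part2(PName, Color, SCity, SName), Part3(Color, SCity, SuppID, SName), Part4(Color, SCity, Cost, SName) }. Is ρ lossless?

No

Chase test. Columns are PName, Color, SCity, SuppID, Cost, SName; row i has aⱼ where attribute j ∈ Parti, else bᵢⱼ.
Initial tableau (one row per fragment):
  row 1: b11 a2 b13 b14 a5 b16
  row 2: a1 a2 a3 b24 b25 a6
  row 3: b31 a2 a3 a4 b35 a6
  row 4: b41 a2 a3 b44 a5 a6
No row becomes fully distinguished — the join is lossy.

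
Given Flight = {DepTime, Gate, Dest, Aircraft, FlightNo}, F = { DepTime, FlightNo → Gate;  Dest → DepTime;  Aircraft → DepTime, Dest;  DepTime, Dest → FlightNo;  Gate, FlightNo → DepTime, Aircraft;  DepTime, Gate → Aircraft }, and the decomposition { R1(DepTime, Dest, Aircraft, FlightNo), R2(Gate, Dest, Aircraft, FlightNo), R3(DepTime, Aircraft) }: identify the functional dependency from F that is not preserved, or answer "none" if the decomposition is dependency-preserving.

DepTime, Gate → Aircraft

Check DepTime, Gate → Aircraft: no single fragment contains all of {DepTime, Gate, Aircraft}, and the restricted closure of {DepTime, Gate} across the fragments never reaches {Aircraft}.
DepTime, FlightNo → Gate is preserved.
Dest → DepTime is preserved.
Aircraft → DepTime, Dest is preserved.
DepTime, Dest → FlightNo is preserved.
Gate, FlightNo → DepTime, Aircraft is preserved.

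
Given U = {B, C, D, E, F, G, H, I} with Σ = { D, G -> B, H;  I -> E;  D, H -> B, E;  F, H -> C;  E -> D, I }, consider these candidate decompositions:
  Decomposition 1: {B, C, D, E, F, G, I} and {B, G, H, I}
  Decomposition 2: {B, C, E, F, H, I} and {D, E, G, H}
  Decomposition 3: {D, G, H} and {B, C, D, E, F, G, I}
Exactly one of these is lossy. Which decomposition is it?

Decomposition 2

Decomposition 1: common = {B, G, I}, closure = {B, D, E, G, H, I} → lossless.
Decomposition 2: common = {E, H}, closure = {B, D, E, H, I} → lossy.
Decomposition 3: common = {D, G}, closure = {B, D, E, G, H, I} → lossless.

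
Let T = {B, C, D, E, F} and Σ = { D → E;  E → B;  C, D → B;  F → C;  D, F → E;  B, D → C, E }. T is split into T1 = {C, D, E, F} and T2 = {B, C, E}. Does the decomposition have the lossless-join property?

Common attributes: T1 ∩ T2 = {C, E}.
Closure of {C, E}: E → B applies, adding B. So (C, E)⁺ = {B, C, E}.
This closure contains every attribute of T2, so T1 ∩ T2 → T2. The join is lossless.

Yes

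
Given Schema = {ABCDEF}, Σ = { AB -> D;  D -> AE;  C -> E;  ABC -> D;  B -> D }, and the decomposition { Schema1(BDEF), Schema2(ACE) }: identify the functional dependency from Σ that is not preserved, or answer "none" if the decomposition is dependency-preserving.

Check D → AE: no single fragment contains all of {ADE}, and the restricted closure of {D} across the fragments never reaches {AE}.
AB → D is preserved.
C → E is preserved.
ABC → D is preserved.
B → D is preserved.

D -> AE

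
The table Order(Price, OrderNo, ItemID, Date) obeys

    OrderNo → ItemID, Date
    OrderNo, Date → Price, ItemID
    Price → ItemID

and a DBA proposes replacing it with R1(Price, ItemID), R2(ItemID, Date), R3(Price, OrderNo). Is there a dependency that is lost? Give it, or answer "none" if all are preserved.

Check OrderNo → ItemID, Date: no single fragment contains all of {OrderNo, ItemID, Date}, and the restricted closure of {OrderNo} across the fragments never reaches {ItemID, Date}.
OrderNo, Date → Price, ItemID is preserved.
Price → ItemID is preserved.

OrderNo → ItemID, Date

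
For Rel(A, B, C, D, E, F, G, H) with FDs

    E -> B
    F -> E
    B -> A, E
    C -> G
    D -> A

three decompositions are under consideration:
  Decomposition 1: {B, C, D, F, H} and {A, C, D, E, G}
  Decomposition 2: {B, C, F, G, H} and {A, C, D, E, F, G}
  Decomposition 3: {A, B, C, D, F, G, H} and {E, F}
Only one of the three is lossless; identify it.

Decomposition 1: common = {C, D}, closure = {A, C, D, G} → lossy.
Decomposition 2: common = {C, F, G}, closure = {A, B, C, E, F, G} → lossy.
Decomposition 3: common = {F}, closure = {A, B, E, F} → lossless.

Decomposition 3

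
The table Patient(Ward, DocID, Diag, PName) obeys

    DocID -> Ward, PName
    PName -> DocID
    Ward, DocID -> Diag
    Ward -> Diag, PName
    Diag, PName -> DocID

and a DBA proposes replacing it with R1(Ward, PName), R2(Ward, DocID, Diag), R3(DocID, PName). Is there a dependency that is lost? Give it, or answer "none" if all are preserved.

DocID → Ward, PName: restricted closure across fragments reaches Ward, PName.
PName → DocID lies within R3.
Ward, DocID → Diag lies within R2.
Ward → Diag, PName: restricted closure across fragments reaches Diag, PName.
Diag, PName → DocID: restricted closure across fragments reaches DocID.
Every dependency is enforceable on the fragments, so the decomposition is dependency-preserving.

none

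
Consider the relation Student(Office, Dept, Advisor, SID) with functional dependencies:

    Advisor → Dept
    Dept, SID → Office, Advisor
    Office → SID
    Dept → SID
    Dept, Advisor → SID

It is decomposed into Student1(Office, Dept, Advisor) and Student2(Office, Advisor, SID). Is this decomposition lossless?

Yes

Common attributes: Student1 ∩ Student2 = {Office, Advisor}.
Closure of {Office, Advisor}: Advisor → Dept applies, adding Dept; Office → SID applies, adding SID. So (Office, Advisor)⁺ = {Office, Dept, Advisor, SID}.
This closure contains every attribute of Student1, so Student1 ∩ Student2 → Student1. The join is lossless.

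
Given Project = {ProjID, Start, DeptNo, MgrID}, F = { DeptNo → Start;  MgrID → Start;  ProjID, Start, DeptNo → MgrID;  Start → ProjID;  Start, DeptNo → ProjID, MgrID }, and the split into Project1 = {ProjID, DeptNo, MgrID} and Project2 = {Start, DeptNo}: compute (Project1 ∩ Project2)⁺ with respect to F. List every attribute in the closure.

ProjID, Start, DeptNo, MgrID

Project1 ∩ Project2 = {DeptNo}.
DeptNo → Start applies, adding Start
Start → ProjID applies, adding ProjID
Start, DeptNo → ProjID, MgrID applies, adding MgrID
Closure: {ProjID, Start, DeptNo, MgrID}.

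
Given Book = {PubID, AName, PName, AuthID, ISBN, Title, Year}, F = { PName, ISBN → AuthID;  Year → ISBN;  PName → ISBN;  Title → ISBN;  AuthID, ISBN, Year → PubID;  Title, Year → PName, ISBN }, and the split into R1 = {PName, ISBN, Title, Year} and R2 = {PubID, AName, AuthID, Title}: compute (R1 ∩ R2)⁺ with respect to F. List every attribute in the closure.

R1 ∩ R2 = {Title}.
Title → ISBN applies, adding ISBN
Closure: {ISBN, Title}.

ISBN, Title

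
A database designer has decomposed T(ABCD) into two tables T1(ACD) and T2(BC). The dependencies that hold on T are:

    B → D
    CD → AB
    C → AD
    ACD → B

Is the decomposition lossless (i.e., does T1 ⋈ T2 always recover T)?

Yes

Common attributes: T1 ∩ T2 = {C}.
Closure of {C}: C → AD applies, adding AD; ACD → B applies, adding B. So (C)⁺ = {ABCD}.
This closure contains every attribute of T1, so T1 ∩ T2 → T1. The join is lossless.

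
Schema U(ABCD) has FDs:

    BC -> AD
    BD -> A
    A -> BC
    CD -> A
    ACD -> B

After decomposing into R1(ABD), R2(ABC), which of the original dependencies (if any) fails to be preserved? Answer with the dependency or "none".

Check CD → A: no single fragment contains all of {ACD}, and the restricted closure of {CD} across the fragments never reaches {A}.
BC → AD is preserved.
BD → A is preserved.
A → BC is preserved.
ACD → B is preserved.

CD -> A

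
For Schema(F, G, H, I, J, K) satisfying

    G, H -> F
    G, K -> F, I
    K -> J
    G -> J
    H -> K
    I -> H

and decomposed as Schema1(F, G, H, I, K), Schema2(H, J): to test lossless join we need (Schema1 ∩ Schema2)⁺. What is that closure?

H, J, K

Schema1 ∩ Schema2 = {H}.
H → K applies, adding K
K → J applies, adding J
Closure: {H, J, K}.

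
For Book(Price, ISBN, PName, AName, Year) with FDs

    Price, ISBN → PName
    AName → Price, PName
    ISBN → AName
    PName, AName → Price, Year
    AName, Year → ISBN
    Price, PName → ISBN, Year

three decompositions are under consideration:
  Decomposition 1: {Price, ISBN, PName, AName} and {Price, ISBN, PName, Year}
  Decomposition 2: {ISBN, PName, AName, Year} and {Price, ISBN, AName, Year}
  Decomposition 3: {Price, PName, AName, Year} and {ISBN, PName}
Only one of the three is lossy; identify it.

Decomposition 3

Decomposition 1: common = {Price, ISBN, PName}, closure = {Price, ISBN, PName, AName, Year} → lossless.
Decomposition 2: common = {ISBN, AName, Year}, closure = {Price, ISBN, PName, AName, Year} → lossless.
Decomposition 3: common = {PName}, closure = {PName} → lossy.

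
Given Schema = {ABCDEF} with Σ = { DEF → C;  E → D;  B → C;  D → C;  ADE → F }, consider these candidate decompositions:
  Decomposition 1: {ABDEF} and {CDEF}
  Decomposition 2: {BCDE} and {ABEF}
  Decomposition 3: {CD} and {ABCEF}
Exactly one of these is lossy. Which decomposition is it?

Decomposition 3

Decomposition 1: common = {DEF}, closure = {CDEF} → lossless.
Decomposition 2: common = {BE}, closure = {BCDE} → lossless.
Decomposition 3: common = {C}, closure = {C} → lossy.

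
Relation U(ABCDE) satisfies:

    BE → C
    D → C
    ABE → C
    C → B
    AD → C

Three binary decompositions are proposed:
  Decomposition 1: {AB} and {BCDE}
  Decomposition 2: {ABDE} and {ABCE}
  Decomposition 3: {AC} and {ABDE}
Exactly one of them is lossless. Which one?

Decomposition 1: common = {B}, closure = {B} → lossy.
Decomposition 2: common = {ABE}, closure = {ABCE} → lossless.
Decomposition 3: common = {A}, closure = {A} → lossy.

Decomposition 2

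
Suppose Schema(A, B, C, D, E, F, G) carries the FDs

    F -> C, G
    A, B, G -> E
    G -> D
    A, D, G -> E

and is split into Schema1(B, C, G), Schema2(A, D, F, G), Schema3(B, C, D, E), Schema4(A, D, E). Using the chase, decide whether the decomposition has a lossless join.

No

Chase test. Columns are A, B, C, D, E, F, G; row i has aⱼ where attribute j ∈ Schemai, else bᵢⱼ.
Initial tableau (one row per fragment):
  row 1: b11 a2 a3 b14 b15 b16 a7
  row 2: a1 b22 b23 a4 b25 a6 a7
  row 3: b31 a2 a3 a4 a5 b36 b37
  row 4: a1 b42 b43 a4 a5 b46 b47
Rows 1 and 2 agree on G; apply G→D and equate their D entries.
No row becomes fully distinguished — the join is lossy.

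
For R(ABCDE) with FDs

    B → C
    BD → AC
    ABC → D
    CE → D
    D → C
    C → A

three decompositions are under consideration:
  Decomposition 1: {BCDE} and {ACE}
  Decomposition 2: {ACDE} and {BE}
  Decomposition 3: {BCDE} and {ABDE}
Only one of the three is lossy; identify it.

Decomposition 2

Decomposition 1: common = {CE}, closure = {ACDE} → lossless.
Decomposition 2: common = {E}, closure = {E} → lossy.
Decomposition 3: common = {BDE}, closure = {ABCDE} → lossless.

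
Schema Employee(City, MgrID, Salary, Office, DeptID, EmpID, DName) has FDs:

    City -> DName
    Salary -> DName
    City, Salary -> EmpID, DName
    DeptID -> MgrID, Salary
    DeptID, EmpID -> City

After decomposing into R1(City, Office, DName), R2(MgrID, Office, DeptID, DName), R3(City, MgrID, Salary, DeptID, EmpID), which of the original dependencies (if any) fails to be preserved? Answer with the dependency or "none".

Salary -> DName

Check Salary → DName: no single fragment contains all of {Salary, DName}, and the restricted closure of {Salary} across the fragments never reaches {DName}.
City → DName is preserved.
City, Salary → EmpID, DName is preserved.
DeptID → MgrID, Salary is preserved.
DeptID, EmpID → City is preserved.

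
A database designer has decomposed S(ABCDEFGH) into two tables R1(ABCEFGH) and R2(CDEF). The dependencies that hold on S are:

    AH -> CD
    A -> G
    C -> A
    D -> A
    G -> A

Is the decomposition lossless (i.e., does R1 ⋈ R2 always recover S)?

Common attributes: R1 ∩ R2 = {CEF}.
Closure of {CEF}: C → A applies, adding A; A → G applies, adding G. So (CEF)⁺ = {ACEFG}.
The closure contains neither all of R1 = {ABCEFGH} nor all of R2 = {CDEF}, so the common attributes are not a superkey of either fragment. The join is lossy.

No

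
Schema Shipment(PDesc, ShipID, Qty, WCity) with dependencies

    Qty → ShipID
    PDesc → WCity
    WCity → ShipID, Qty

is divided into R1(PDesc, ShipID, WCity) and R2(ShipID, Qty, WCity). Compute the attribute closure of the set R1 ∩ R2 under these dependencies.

ShipID, Qty, WCity

R1 ∩ R2 = {ShipID, WCity}.
WCity → ShipID, Qty applies, adding Qty
Closure: {ShipID, Qty, WCity}.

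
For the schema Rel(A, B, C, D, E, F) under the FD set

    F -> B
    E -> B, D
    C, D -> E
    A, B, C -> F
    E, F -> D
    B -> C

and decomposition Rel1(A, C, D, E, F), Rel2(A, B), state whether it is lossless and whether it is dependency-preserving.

lossy and not dependency-preserving

Lossless test: (A)⁺ = {A}, which is a superkey of neither fragment — lossy.
Dependency preservation: the restricted closure of {F} across the fragments never reaches {B}, so F → B cannot be enforced without a join — not preserved.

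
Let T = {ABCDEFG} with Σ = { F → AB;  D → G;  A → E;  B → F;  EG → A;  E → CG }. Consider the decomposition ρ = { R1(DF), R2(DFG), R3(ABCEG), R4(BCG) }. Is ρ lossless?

Chase test. Columns are ABCDEFG; row i has aⱼ where attribute j ∈ Ri, else bᵢⱼ.
Initial tableau (one row per fragment):
  row 1: b11 b12 b13 a4 b15 a6 b17
  row 2: b21 b22 b23 a4 b25 a6 a7
  row 3: a1 a2 a3 b34 a5 b36 a7
  row 4: b41 a2 a3 b44 b45 b46 a7
Rows 1 and 2 agree on F; apply F→AB and equate their AB entries.
Rows 1 and 2 agree on D; apply D→G and equate their G entries.
Rows 1 and 2 agree on A; apply A→E and equate their E entries.
Rows 3 and 4 agree on B; apply B→F and equate their F entries.
Rows 1 and 2 agree on E; apply E→CG and equate their CG entries.
Rows 3 and 4 agree on F; apply F→AB and equate their AB entries.
Rows 3 and 4 agree on A; apply A→E and equate their E entries.
No row becomes fully distinguished — the join is lossy.

No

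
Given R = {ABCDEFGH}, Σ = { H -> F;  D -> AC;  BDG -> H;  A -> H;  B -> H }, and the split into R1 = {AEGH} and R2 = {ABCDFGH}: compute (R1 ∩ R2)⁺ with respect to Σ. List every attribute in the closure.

AFGH

R1 ∩ R2 = {AGH}.
H → F applies, adding F
Closure: {AFGH}.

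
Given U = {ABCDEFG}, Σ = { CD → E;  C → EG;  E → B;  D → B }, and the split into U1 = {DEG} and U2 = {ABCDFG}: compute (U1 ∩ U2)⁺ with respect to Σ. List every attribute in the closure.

BDG

U1 ∩ U2 = {DG}.
D → B applies, adding B
Closure: {BDG}.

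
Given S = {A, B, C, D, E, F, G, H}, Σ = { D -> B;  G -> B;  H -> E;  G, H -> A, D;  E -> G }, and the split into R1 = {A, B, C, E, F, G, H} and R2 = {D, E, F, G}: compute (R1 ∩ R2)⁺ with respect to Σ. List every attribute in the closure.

B, E, F, G

R1 ∩ R2 = {E, F, G}.
G → B applies, adding B
Closure: {B, E, F, G}.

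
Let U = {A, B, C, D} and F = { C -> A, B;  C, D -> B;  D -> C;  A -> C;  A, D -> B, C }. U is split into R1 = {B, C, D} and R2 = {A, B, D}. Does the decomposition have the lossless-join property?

Yes

Common attributes: R1 ∩ R2 = {B, D}.
Closure of {B, D}: D → C applies, adding C; C → A, B applies, adding A. So (B, D)⁺ = {A, B, C, D}.
This closure contains every attribute of R1, so R1 ∩ R2 → R1. The join is lossless.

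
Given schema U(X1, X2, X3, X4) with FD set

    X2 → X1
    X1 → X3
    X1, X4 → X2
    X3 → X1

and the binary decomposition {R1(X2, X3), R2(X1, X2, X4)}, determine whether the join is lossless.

Yes

Common attributes: R1 ∩ R2 = {X2}.
Closure of {X2}: X2 → X1 applies, adding X1; X1 → X3 applies, adding X3. So (X2)⁺ = {X1, X2, X3}.
This closure contains every attribute of R1, so R1 ∩ R2 → R1. The join is lossless.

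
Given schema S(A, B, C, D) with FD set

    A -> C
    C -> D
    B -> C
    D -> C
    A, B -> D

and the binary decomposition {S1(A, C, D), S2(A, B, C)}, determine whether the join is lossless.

Yes

Common attributes: S1 ∩ S2 = {A, C}.
Closure of {A, C}: C → D applies, adding D. So (A, C)⁺ = {A, C, D}.
This closure contains every attribute of S1, so S1 ∩ S2 → S1. The join is lossless.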